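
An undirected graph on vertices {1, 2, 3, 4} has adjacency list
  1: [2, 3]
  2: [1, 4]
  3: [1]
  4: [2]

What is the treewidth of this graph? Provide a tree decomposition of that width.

Treewidth 1.
One optimal decomposition is:
Bags: B1 = {1, 3}  B2 = {1, 2}  B3 = {2, 4}
Tree: B1–B2, B2–B3

The largest bag has 2 vertices, giving width 1; this decomposition certifies tw(G) ≤ 1. Any graph with an edge has treewidth ≥ 1, and G has the edge 3–1. Combining the bounds, tw(G) = 1.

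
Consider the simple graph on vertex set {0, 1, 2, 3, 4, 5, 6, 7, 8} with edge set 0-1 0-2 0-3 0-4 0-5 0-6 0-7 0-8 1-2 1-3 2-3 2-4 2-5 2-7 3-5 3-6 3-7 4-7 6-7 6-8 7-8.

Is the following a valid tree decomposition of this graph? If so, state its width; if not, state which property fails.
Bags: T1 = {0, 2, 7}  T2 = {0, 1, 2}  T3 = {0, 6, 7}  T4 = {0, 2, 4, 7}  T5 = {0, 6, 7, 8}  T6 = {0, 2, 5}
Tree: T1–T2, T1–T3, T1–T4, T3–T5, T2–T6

A tree decomposition must satisfy three properties: every vertex lies in some bag; for every edge, both endpoints lie together in some bag; and for every vertex, the bags containing it form a connected subtree. Here vertex 3 appears in no bag, so the decomposition is invalid.

No — vertex 3 appears in no bag.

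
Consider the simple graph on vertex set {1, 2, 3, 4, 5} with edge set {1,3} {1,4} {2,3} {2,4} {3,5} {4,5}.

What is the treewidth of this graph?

2

A width-2 tree decomposition is:
Bags: B1 = {3, 4, 5}  B2 = {2, 3, 4}  B3 = {1, 3, 4}
Tree: B1–B2, B2–B3
Each bag holds 3 vertices, so the decomposition has width 2, which upper-bounds the treewidth. Since 4–5–3–2–4 is a cycle in G, G is not acyclic. Forests are exactly the graphs of treewidth ≤ 1, so tw(G) ≥ 2. Therefore the treewidth is 2.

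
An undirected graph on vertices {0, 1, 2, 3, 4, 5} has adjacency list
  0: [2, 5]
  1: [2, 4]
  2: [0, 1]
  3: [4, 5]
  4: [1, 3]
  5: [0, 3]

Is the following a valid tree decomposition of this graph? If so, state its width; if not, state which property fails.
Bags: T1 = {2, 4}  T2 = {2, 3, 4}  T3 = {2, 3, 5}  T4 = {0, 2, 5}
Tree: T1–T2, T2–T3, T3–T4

No — vertex 1 appears in no bag.

A tree decomposition must satisfy three properties: every vertex lies in some bag; for every edge, both endpoints lie together in some bag; and for every vertex, the bags containing it form a connected subtree. Here vertex 1 appears in no bag, so the decomposition is invalid.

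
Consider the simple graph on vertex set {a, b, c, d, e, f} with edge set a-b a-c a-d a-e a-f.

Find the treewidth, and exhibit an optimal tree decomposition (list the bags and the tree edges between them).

The largest bag has 2 vertices, giving width 1; this decomposition certifies tw(G) ≤ 1. G has an edge, so its treewidth is at least 1. The upper and lower bounds meet at 1, so that is the treewidth.

Treewidth 1.
One optimal decomposition is:
Bags: B1 = {a, d}  B2 = {a, e}  B3 = {a, b}  B4 = {a, c}  B5 = {a, f}
Tree: B1–B2, B2–B3, B2–B4, B3–B5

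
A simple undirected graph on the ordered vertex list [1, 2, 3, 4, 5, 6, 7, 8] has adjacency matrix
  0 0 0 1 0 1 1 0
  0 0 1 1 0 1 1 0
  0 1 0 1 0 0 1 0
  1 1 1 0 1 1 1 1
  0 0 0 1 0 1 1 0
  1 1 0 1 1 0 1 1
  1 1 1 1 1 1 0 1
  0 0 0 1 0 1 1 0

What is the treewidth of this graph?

3

A width-3 tree decomposition is:
Bags: B1 = {1, 4, 6, 7}  B2 = {4, 5, 6, 7}  B3 = {2, 4, 6, 7}  B4 = {4, 6, 7, 8}  B5 = {2, 3, 4, 7}
Tree: B1–B2, B2–B3, B1–B4, B3–B5
The largest bag has 4 vertices, giving width 3; this decomposition certifies tw(G) ≤ 3. For the lower bound, the 4 vertices {2, 3, 4, 7} are pairwise adjacent, and any tree decomposition puts a clique entirely inside one bag — forcing width ≥ 3. Hence tw(G) = 3 exactly.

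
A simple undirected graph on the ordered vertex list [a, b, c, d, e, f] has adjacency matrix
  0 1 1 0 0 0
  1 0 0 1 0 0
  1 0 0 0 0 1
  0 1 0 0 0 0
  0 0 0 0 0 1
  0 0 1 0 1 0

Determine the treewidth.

A width-1 tree decomposition is:
Bags: B1 = {b, d}  B2 = {a, b}  B3 = {a, c}  B4 = {c, f}  B5 = {e, f}
Tree: B1–B2, B2–B3, B3–B4, B4–B5
The largest bag has 2 vertices, giving width 1; this decomposition certifies tw(G) ≤ 1. G has an edge, so its treewidth is at least 1. Hence tw(G) = 1 exactly.

1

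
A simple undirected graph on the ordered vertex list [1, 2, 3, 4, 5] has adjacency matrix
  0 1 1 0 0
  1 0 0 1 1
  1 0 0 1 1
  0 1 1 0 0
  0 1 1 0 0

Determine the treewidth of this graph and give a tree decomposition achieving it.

Each bag holds 3 vertices, so the decomposition has width 2, which upper-bounds the treewidth. Since 2–1–3–4–2 is a cycle in G, G is not acyclic. Forests are exactly the graphs of treewidth ≤ 1, so tw(G) ≥ 2. The upper and lower bounds meet at 2, so that is the treewidth.

Treewidth 2.
One such decomposition:
Bags: B1 = {1, 2, 3}  B2 = {2, 3, 4}  B3 = {2, 3, 5}
Tree: B1–B2, B2–B3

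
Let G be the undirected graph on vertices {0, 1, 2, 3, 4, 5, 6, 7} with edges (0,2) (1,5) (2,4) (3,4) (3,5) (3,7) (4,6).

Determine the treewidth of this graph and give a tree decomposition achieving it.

Each bag holds 2 vertices, so the decomposition has width 1, which upper-bounds the treewidth. Any graph with an edge has treewidth ≥ 1, and G has the edge 4–2. The upper and lower bounds meet at 1, so that is the treewidth.

Treewidth 1.
One such decomposition:
Bags: B1 = {2, 4}  B2 = {3, 4}  B3 = {3, 5}  B4 = {4, 6}  B5 = {1, 5}  B6 = {0, 2}  B7 = {3, 7}
Tree: B1–B2, B2–B3, B2–B4, B3–B5, B1–B6, B2–B7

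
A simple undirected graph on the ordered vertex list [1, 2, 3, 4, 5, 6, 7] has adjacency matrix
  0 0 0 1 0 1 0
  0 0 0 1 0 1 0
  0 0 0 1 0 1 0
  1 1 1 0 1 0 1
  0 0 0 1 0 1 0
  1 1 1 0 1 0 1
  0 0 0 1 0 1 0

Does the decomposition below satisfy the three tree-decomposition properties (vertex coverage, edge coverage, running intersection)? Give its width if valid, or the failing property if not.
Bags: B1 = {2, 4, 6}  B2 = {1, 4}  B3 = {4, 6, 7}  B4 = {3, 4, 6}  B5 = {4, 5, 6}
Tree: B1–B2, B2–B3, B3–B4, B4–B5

No — edge (6,1) lies in no bag.

A tree decomposition must satisfy three properties: every vertex lies in some bag; for every edge, both endpoints lie together in some bag; and for every vertex, the bags containing it form a connected subtree. Here edge (6,1) lies in no bag, so the decomposition is invalid.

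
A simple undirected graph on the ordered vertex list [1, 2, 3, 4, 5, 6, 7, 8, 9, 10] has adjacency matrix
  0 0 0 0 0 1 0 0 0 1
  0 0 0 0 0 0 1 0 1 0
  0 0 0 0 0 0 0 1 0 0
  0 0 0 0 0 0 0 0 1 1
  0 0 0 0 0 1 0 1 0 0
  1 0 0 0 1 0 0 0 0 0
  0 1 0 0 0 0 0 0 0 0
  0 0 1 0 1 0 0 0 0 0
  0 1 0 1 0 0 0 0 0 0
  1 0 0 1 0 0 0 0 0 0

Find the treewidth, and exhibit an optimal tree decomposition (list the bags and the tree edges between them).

Every bag has size at most 2, so the width is 2 − 1 = 1 and tw(G) ≤ 1. Since G has at least one edge (e.g. 7–2), it is not an edgeless graph, so tw(G) ≥ 1. The upper and lower bounds meet at 1, so that is the treewidth.

Treewidth 1.
One optimal decomposition is:
Bags: B1 = {2, 7}  B2 = {2, 9}  B3 = {4, 9}  B4 = {4, 10}  B5 = {1, 10}  B6 = {1, 6}  B7 = {5, 6}  B8 = {5, 8}  B9 = {3, 8}
Tree: B1–B2, B2–B3, B3–B4, B4–B5, B5–B6, B6–B7, B7–B8, B8–B9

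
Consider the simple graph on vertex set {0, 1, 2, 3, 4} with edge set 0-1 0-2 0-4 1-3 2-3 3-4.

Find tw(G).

A width-2 tree decomposition is:
Bags: B1 = {0, 1, 3}  B2 = {0, 3, 4}  B3 = {0, 2, 3}
Tree: B1–B2, B2–B3
The largest bag has 3 vertices, giving width 2; this decomposition certifies tw(G) ≤ 2. Since 1–3–4–0–1 is a cycle in G, G is not acyclic. Forests are exactly the graphs of treewidth ≤ 1, so tw(G) ≥ 2. The upper and lower bounds meet at 2, so that is the treewidth.

2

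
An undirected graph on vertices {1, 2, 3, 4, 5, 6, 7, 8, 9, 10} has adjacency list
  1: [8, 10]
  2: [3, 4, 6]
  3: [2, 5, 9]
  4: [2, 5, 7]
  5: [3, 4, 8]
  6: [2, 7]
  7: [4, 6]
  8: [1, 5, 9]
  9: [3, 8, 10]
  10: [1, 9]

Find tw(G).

A width-2 tree decomposition is:
Bags: B1 = {1, 8, 10}  B2 = {8, 9, 10}  B3 = {5, 8, 9}  B4 = {3, 5, 9}  B5 = {3, 4, 5}  B6 = {2, 3, 4}  B7 = {2, 4, 7}  B8 = {2, 6, 7}
Tree: B1–B2, B2–B3, B3–B4, B4–B5, B5–B6, B6–B7, B7–B8
Every bag has size at most 3, so the width is 3 − 1 = 2 and tw(G) ≤ 2. The edges 1–10–9–8–1 form a cycle, so G is not a tree and its treewidth is at least 2. The upper and lower bounds meet at 2, so that is the treewidth.

2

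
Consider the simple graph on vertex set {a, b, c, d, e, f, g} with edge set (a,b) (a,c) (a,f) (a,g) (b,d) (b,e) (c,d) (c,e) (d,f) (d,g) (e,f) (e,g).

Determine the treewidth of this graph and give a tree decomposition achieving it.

Each bag holds 4 vertices, so the decomposition has width 3, which upper-bounds the treewidth. For the lower bound: the 4 vertex sets {b,d}, {e,g}, {a}, {f} are disjoint, each induces a connected subgraph, and every pair is joined by at least one edge of G. Contracting each set to a single vertex therefore yields K_{4} as a minor, and since treewidth is minor-monotone, tw(G) ≥ tw(K_{4}) = 3. Hence tw(G) = 3 exactly.

Treewidth 3.
Bags: B1 = {a, b, d, e}  B2 = {a, d, e, g}  B3 = {a, d, e, f}  B4 = {a, c, d, e}
Tree: B1–B2, B2–B3, B3–B4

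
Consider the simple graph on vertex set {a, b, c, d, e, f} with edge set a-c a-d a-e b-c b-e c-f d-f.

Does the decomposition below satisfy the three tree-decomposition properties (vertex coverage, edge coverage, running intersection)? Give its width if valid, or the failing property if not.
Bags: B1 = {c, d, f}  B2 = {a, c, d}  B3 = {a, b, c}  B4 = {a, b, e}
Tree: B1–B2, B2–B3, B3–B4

Yes; width 2.

Checking the three conditions: (i) the bags cover all of {a, b, c, d, e, f}; (ii) for each edge, some bag contains both endpoints; (iii) the bags containing any fixed vertex form a subtree. All hold, so the decomposition is valid with width 3 − 1 = 2.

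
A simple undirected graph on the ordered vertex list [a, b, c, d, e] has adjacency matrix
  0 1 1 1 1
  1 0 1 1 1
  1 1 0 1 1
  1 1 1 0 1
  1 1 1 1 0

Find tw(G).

4

A width-4 tree decomposition is:
Bags: B1 = {a, b, c, d, e}
Tree: (single bag)
A single bag containing all 5 vertices is trivially a valid decomposition of width 4. On the other hand G contains the 5-clique {a, b, c, d, e}. A clique must lie in a single bag of any decomposition, so no decomposition can have width below 4. Therefore the treewidth is 4.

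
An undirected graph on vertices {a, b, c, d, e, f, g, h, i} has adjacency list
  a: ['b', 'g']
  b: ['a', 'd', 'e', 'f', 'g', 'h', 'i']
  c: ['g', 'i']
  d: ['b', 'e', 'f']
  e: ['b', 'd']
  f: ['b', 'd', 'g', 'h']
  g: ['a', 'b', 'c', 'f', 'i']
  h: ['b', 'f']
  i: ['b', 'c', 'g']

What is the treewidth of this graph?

A width-2 tree decomposition is:
Bags: B1 = {b, f, g}  B2 = {b, f, h}  B3 = {a, b, g}  B4 = {b, d, f}  B5 = {b, d, e}  B6 = {b, g, i}  B7 = {c, g, i}
Tree: B1–B2, B1–B3, B1–B4, B4–B5, B1–B6, B6–B7
Each bag holds 3 vertices, so the decomposition has width 2, which upper-bounds the treewidth. On the other hand G contains the 3-clique {c, g, i}. A clique must lie in a single bag of any decomposition, so no decomposition can have width below 2. Hence tw(G) = 2 exactly.

2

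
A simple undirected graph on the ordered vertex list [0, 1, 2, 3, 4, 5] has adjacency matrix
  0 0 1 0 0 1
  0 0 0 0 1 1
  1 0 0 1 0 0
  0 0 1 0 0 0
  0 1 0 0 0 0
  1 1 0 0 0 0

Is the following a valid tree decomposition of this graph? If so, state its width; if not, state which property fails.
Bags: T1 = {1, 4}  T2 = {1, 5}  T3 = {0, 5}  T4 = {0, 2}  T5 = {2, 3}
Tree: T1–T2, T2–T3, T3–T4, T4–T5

Yes; width 1.

Checking the three conditions: (i) the bags cover all of {0, 1, 2, 3, 4, 5}; (ii) for each edge, some bag contains both endpoints; (iii) the bags containing any fixed vertex form a subtree. All hold, so the decomposition is valid with width 2 − 1 = 1.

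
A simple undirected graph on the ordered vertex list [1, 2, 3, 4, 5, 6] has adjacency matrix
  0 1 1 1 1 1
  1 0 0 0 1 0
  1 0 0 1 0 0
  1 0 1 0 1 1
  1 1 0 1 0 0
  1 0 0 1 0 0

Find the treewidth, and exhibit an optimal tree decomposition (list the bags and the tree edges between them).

Each bag holds 3 vertices, so the decomposition has width 2, which upper-bounds the treewidth. On the other hand G contains the 3-clique {1, 2, 5}. A clique must lie in a single bag of any decomposition, so no decomposition can have width below 2. Combining the bounds, tw(G) = 2.

Treewidth 2.
One such decomposition:
Bags: B1 = {1, 3, 4}  B2 = {1, 4, 5}  B3 = {1, 2, 5}  B4 = {1, 4, 6}
Tree: B1–B2, B2–B3, B1–B4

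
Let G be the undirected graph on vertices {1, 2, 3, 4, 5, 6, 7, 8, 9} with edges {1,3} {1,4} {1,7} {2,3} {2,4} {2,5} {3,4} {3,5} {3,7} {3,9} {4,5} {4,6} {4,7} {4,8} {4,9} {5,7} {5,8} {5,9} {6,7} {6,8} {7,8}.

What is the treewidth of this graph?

A width-3 tree decomposition is:
Bags: B1 = {3, 4, 5, 7}  B2 = {2, 3, 4, 5}  B3 = {4, 5, 7, 8}  B4 = {4, 6, 7, 8}  B5 = {3, 4, 5, 9}  B6 = {1, 3, 4, 7}
Tree: B1–B2, B1–B3, B3–B4, B2–B5, B1–B6
Every bag has size at most 4, so the width is 4 − 1 = 3 and tw(G) ≤ 3. Conversely, {4, 5, 7, 8} is a clique of size 4, and the vertices of any clique must share a bag in every tree decomposition; so some bag has ≥ 4 vertices and tw(G) ≥ 3. Hence tw(G) = 3 exactly.

3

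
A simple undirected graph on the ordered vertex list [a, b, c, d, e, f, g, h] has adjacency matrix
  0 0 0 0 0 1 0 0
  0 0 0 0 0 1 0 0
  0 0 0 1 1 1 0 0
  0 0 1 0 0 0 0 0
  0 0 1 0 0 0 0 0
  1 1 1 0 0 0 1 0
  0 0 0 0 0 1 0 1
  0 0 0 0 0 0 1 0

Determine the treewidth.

A width-1 tree decomposition is:
Bags: B1 = {f, g}  B2 = {g, h}  B3 = {c, f}  B4 = {c, d}  B5 = {c, e}  B6 = {b, f}  B7 = {a, f}
Tree: B1–B2, B1–B3, B3–B4, B4–B5, B3–B6, B3–B7
The largest bag has 2 vertices, giving width 1; this decomposition certifies tw(G) ≤ 1. Since G has at least one edge (e.g. g–f), it is not an edgeless graph, so tw(G) ≥ 1. Hence tw(G) = 1 exactly.

1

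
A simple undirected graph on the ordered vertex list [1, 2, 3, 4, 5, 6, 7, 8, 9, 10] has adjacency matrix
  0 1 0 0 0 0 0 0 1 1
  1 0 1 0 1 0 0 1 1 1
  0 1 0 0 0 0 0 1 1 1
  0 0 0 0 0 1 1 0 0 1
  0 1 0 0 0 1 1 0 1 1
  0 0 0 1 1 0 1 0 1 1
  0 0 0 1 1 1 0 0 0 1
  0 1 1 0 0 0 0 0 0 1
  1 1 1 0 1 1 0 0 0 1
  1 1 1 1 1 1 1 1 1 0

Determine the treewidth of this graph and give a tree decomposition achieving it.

Treewidth 3.
One optimal decomposition is:
Bags: B1 = {5, 6, 7, 10}  B2 = {5, 6, 9, 10}  B3 = {4, 6, 7, 10}  B4 = {2, 5, 9, 10}  B5 = {1, 2, 9, 10}  B6 = {2, 3, 9, 10}  B7 = {2, 3, 8, 10}
Tree: B1–B2, B1–B3, B2–B4, B4–B5, B5–B6, B6–B7

Each bag holds 4 vertices, so the decomposition has width 3, which upper-bounds the treewidth. For the lower bound, the 4 vertices {2, 3, 8, 10} are pairwise adjacent, and any tree decomposition puts a clique entirely inside one bag — forcing width ≥ 3. Combining the bounds, tw(G) = 3.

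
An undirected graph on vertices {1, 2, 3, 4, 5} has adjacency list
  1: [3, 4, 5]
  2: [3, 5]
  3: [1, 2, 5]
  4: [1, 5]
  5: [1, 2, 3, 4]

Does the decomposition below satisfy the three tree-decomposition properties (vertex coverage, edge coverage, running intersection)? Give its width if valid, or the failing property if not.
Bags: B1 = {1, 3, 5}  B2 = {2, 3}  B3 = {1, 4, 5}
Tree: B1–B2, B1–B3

A tree decomposition must satisfy three properties: every vertex lies in some bag; for every edge, both endpoints lie together in some bag; and for every vertex, the bags containing it form a connected subtree. Here edge (5,2) lies in no bag, so the decomposition is invalid.

No — edge (5,2) lies in no bag.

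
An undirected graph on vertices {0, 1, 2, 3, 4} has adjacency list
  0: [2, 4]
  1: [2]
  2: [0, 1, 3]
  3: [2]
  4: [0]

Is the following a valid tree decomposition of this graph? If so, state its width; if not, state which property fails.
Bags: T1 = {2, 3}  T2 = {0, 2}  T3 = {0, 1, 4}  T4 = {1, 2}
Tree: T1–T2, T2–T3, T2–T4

A tree decomposition must satisfy three properties: every vertex lies in some bag; for every edge, both endpoints lie together in some bag; and for every vertex, the bags containing it form a connected subtree. Here bags containing vertex 1 are not connected in the tree, so the decomposition is invalid.

No — bags containing vertex 1 are not connected in the tree.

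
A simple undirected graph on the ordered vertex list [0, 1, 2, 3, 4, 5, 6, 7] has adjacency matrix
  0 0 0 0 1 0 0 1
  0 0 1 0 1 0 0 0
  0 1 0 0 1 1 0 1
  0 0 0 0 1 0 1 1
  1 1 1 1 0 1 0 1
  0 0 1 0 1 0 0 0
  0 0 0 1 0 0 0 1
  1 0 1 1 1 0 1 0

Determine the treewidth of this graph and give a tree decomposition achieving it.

Treewidth 2.
One such decomposition:
Bags: B1 = {1, 2, 4}  B2 = {2, 4, 7}  B3 = {2, 4, 5}  B4 = {3, 4, 7}  B5 = {0, 4, 7}  B6 = {3, 6, 7}
Tree: B1–B2, B1–B3, B2–B4, B2–B5, B4–B6

The largest bag has 3 vertices, giving width 2; this decomposition certifies tw(G) ≤ 2. For the lower bound, the 3 vertices {0, 4, 7} are pairwise adjacent, and any tree decomposition puts a clique entirely inside one bag — forcing width ≥ 2. Therefore the treewidth is 2.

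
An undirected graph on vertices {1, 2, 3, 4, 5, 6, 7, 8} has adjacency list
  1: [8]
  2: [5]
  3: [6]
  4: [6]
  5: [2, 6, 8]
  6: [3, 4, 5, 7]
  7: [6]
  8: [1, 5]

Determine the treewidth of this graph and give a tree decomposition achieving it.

The largest bag has 2 vertices, giving width 1; this decomposition certifies tw(G) ≤ 1. Any graph with an edge has treewidth ≥ 1, and G has the edge 5–8. The upper and lower bounds meet at 1, so that is the treewidth.

Treewidth 1.
Bags: B1 = {5, 8}  B2 = {1, 8}  B3 = {2, 5}  B4 = {5, 6}  B5 = {4, 6}  B6 = {3, 6}  B7 = {6, 7}
Tree: B1–B2, B1–B3, B3–B4, B4–B5, B4–B6, B4–B7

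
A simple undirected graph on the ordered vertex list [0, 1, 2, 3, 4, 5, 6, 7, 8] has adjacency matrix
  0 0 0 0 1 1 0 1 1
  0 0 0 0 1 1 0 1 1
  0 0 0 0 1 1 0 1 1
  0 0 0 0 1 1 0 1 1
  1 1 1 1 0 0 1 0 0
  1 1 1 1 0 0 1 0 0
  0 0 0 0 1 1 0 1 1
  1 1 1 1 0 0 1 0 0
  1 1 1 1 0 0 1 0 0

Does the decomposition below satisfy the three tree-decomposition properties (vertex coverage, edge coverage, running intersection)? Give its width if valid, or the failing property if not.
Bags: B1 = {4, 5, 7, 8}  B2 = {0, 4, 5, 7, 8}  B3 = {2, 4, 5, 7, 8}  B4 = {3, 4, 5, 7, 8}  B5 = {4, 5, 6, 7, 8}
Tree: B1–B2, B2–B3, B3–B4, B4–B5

A tree decomposition must satisfy three properties: every vertex lies in some bag; for every edge, both endpoints lie together in some bag; and for every vertex, the bags containing it form a connected subtree. Here vertex 1 appears in no bag, so the decomposition is invalid.

No — vertex 1 appears in no bag.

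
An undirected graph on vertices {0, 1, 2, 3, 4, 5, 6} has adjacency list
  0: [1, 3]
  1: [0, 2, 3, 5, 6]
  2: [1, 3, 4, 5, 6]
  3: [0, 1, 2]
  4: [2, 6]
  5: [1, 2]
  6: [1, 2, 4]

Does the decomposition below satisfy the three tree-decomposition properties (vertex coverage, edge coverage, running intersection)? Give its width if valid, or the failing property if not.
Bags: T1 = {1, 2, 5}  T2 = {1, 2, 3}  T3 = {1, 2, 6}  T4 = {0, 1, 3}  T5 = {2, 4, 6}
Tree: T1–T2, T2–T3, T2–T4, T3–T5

Every vertex of G appears in some bag (union = {0, 1, 2, 3, 4, 5, 6}); every edge is covered by a bag; and for each vertex v the set of bags containing v is connected in the bag tree. The decomposition is therefore valid. The largest bag has 3 vertices, so the width is 2.

Yes; width 2.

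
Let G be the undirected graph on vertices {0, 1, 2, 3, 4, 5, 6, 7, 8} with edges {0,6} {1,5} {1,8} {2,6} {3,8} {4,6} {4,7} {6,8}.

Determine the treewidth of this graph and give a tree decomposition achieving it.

Every bag has size at most 2, so the width is 2 − 1 = 1 and tw(G) ≤ 1. Any graph with an edge has treewidth ≥ 1, and G has the edge 6–8. The upper and lower bounds meet at 1, so that is the treewidth.

Treewidth 1.
One optimal decomposition is:
Bags: B1 = {6, 8}  B2 = {1, 8}  B3 = {2, 6}  B4 = {4, 6}  B5 = {4, 7}  B6 = {1, 5}  B7 = {0, 6}  B8 = {3, 8}
Tree: B1–B2, B1–B3, B1–B4, B4–B5, B2–B6, B3–B7, B2–B8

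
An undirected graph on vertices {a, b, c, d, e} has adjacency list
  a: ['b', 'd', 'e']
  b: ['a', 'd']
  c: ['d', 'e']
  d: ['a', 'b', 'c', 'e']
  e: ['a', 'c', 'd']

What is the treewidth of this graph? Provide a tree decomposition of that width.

The largest bag has 3 vertices, giving width 2; this decomposition certifies tw(G) ≤ 2. For the lower bound, the 3 vertices {c, d, e} are pairwise adjacent, and any tree decomposition puts a clique entirely inside one bag — forcing width ≥ 2. The upper and lower bounds meet at 2, so that is the treewidth.

Treewidth 2.
Bags: B1 = {a, d, e}  B2 = {c, d, e}  B3 = {a, b, d}
Tree: B1–B2, B1–B3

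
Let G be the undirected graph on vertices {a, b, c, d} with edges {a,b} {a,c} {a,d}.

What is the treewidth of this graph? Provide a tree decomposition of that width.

Each bag holds 2 vertices, so the decomposition has width 1, which upper-bounds the treewidth. G has an edge, so its treewidth is at least 1. Hence tw(G) = 1 exactly.

Treewidth 1.
One optimal decomposition is:
Bags: B1 = {a, d}  B2 = {a, b}  B3 = {a, c}
Tree: B1–B2, B2–B3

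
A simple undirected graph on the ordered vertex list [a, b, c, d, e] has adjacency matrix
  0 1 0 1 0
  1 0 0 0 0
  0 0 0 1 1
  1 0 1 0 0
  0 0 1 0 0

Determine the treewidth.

A width-1 tree decomposition is:
Bags: B1 = {c, e}  B2 = {c, d}  B3 = {a, d}  B4 = {a, b}
Tree: B1–B2, B2–B3, B3–B4
The largest bag has 2 vertices, giving width 1; this decomposition certifies tw(G) ≤ 1. Since G has at least one edge (e.g. e–c), it is not an edgeless graph, so tw(G) ≥ 1. Hence tw(G) = 1 exactly.

1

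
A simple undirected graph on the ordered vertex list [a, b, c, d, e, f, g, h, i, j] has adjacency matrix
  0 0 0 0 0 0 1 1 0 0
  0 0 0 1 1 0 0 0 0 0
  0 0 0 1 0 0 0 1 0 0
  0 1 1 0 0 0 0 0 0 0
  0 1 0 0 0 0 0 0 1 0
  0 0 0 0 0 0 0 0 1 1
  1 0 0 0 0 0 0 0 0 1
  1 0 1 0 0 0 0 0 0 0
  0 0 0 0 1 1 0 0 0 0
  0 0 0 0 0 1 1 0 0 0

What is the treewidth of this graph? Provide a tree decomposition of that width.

Treewidth 2.
Bags: B1 = {a, c, h}  B2 = {a, c, g}  B3 = {c, g, j}  B4 = {c, f, j}  B5 = {c, f, i}  B6 = {c, e, i}  B7 = {b, c, e}  B8 = {b, c, d}
Tree: B1–B2, B2–B3, B3–B4, B4–B5, B5–B6, B6–B7, B7–B8

Every bag has size at most 3, so the width is 3 − 1 = 2 and tw(G) ≤ 2. For the lower bound, G contains the cycle c–h–a–g–j–f–i–e–b–d–c, so G is not a forest; only forests have treewidth ≤ 1, hence tw(G) ≥ 2. The upper and lower bounds meet at 2, so that is the treewidth.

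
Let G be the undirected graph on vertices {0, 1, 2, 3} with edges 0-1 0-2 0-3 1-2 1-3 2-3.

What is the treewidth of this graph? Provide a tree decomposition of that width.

A single bag containing all 4 vertices is trivially a valid decomposition of width 3. Conversely, {0, 1, 2, 3} is a clique of size 4, and the vertices of any clique must share a bag in every tree decomposition; so some bag has ≥ 4 vertices and tw(G) ≥ 3. Therefore the treewidth is 3.

Treewidth 3.
One optimal decomposition is:
Bags: B1 = {0, 1, 2, 3}
Tree: (single bag)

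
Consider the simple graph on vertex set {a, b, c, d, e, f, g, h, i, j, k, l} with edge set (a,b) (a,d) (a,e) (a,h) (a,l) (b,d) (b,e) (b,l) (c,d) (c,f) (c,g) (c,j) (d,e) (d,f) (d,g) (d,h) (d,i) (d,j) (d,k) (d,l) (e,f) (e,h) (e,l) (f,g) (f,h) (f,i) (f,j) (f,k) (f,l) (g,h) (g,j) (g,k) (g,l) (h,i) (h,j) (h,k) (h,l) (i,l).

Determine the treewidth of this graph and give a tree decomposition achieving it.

Each bag holds 5 vertices, so the decomposition has width 4, which upper-bounds the treewidth. For the lower bound, the 5 vertices {a, d, e, h, l} are pairwise adjacent, and any tree decomposition puts a clique entirely inside one bag — forcing width ≥ 4. Combining the bounds, tw(G) = 4.

Treewidth 4.
One optimal decomposition is:
Bags: B1 = {d, e, f, h, l}  B2 = {d, f, g, h, l}  B3 = {a, d, e, h, l}  B4 = {d, f, h, i, l}  B5 = {a, b, d, e, l}  B6 = {d, f, g, h, j}  B7 = {c, d, f, g, j}  B8 = {d, f, g, h, k}
Tree: B1–B2, B1–B3, B1–B4, B3–B5, B2–B6, B6–B7, B2–B8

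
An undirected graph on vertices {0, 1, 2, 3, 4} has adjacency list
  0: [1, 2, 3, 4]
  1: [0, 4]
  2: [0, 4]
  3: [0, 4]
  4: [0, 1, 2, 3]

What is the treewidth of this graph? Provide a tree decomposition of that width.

Treewidth 2.
One such decomposition:
Bags: B1 = {0, 2, 4}  B2 = {0, 3, 4}  B3 = {0, 1, 4}
Tree: B1–B2, B2–B3

The largest bag has 3 vertices, giving width 2; this decomposition certifies tw(G) ≤ 2. On the other hand G contains the 3-clique {0, 1, 4}. A clique must lie in a single bag of any decomposition, so no decomposition can have width below 2. Combining the bounds, tw(G) = 2.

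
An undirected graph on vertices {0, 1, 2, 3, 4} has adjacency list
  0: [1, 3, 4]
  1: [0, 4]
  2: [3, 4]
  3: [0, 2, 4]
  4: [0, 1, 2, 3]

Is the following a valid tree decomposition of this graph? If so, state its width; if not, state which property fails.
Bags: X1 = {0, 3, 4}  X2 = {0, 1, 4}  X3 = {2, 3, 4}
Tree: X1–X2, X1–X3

Yes; width 2.

Checking the three conditions: (i) the bags cover all of {0, 1, 2, 3, 4}; (ii) for each edge, some bag contains both endpoints; (iii) the bags containing any fixed vertex form a subtree. All hold, so the decomposition is valid with width 3 − 1 = 2.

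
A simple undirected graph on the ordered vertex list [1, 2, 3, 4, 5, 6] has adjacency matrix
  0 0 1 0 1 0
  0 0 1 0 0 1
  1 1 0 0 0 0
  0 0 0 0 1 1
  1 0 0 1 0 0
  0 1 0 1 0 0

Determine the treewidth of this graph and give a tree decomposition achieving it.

Treewidth 2.
One optimal decomposition is:
Bags: B1 = {4, 5, 6}  B2 = {1, 5, 6}  B3 = {1, 3, 6}  B4 = {2, 3, 6}
Tree: B1–B2, B2–B3, B3–B4

Each bag holds 3 vertices, so the decomposition has width 2, which upper-bounds the treewidth. Since 6–4–5–1–3–2–6 is a cycle in G, G is not acyclic. Forests are exactly the graphs of treewidth ≤ 1, so tw(G) ≥ 2. Combining the bounds, tw(G) = 2.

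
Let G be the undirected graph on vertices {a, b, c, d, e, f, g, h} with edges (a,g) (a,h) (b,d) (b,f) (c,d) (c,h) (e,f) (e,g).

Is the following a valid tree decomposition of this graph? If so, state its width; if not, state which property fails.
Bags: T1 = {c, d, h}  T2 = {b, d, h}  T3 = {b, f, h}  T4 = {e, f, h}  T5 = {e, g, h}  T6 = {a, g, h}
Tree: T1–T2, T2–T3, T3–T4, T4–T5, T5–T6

Vertex coverage: the bags together contain {a, b, c, d, e, f, g, h}, the full vertex set. Edge coverage: each edge of G has both endpoints in at least one bag. Running intersection: for every vertex, the bags containing it form a connected subtree. All three properties hold, so this is a valid tree decomposition of width max|bag| − 1 = 2, and hence tw(G) ≤ 2.

Yes; width 2.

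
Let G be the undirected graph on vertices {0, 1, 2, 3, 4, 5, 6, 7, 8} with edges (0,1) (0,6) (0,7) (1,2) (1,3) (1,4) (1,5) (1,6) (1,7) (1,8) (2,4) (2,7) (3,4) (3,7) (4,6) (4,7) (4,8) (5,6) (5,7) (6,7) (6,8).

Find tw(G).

A width-3 tree decomposition is:
Bags: B1 = {1, 4, 6, 7}  B2 = {0, 1, 6, 7}  B3 = {1, 2, 4, 7}  B4 = {1, 4, 6, 8}  B5 = {1, 3, 4, 7}  B6 = {1, 5, 6, 7}
Tree: B1–B2, B1–B3, B1–B4, B3–B5, B2–B6
The largest bag has 4 vertices, giving width 3; this decomposition certifies tw(G) ≤ 3. On the other hand G contains the 4-clique {1, 4, 6, 8}. A clique must lie in a single bag of any decomposition, so no decomposition can have width below 3. The upper and lower bounds meet at 3, so that is the treewidth.

3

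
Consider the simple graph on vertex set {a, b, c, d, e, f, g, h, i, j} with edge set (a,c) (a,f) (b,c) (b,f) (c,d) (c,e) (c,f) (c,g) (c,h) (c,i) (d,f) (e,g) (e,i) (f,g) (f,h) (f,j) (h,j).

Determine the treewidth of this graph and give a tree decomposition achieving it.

Every bag has size at most 3, so the width is 3 − 1 = 2 and tw(G) ≤ 2. Conversely, {f, h, j} is a clique of size 3, and the vertices of any clique must share a bag in every tree decomposition; so some bag has ≥ 3 vertices and tw(G) ≥ 2. Combining the bounds, tw(G) = 2.

Treewidth 2.
Bags: B1 = {b, c, f}  B2 = {a, c, f}  B3 = {c, f, h}  B4 = {f, h, j}  B5 = {c, f, g}  B6 = {c, e, g}  B7 = {c, e, i}  B8 = {c, d, f}
Tree: B1–B2, B2–B3, B3–B4, B3–B5, B5–B6, B6–B7, B3–B8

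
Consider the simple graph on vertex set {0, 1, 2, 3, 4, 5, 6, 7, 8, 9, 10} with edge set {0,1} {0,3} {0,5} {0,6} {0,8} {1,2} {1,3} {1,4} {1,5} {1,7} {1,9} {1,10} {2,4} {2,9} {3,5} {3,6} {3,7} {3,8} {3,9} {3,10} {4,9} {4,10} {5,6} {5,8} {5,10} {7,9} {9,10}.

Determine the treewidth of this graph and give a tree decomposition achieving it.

Treewidth 3.
One optimal decomposition is:
Bags: B1 = {1, 3, 5, 10}  B2 = {1, 3, 9, 10}  B3 = {1, 4, 9, 10}  B4 = {1, 3, 7, 9}  B5 = {0, 1, 3, 5}  B6 = {0, 3, 5, 6}  B7 = {1, 2, 4, 9}  B8 = {0, 3, 5, 8}
Tree: B1–B2, B2–B3, B2–B4, B1–B5, B5–B6, B3–B7, B6–B8

Every bag has size at most 4, so the width is 4 − 1 = 3 and tw(G) ≤ 3. Conversely, {0, 3, 5, 8} is a clique of size 4, and the vertices of any clique must share a bag in every tree decomposition; so some bag has ≥ 4 vertices and tw(G) ≥ 3. Combining the bounds, tw(G) = 3.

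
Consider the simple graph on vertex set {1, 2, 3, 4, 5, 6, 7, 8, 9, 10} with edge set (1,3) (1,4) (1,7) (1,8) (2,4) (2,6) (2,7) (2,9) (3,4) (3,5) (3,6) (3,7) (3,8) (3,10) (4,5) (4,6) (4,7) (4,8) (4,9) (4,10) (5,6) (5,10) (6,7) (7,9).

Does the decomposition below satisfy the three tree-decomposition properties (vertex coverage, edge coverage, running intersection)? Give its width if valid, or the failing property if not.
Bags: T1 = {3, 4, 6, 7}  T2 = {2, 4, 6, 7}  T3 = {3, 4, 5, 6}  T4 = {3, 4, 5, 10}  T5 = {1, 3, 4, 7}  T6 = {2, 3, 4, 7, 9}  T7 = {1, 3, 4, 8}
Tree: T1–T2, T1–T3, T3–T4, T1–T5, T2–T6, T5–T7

No — bags containing vertex 3 are not connected in the tree.

A tree decomposition must satisfy three properties: every vertex lies in some bag; for every edge, both endpoints lie together in some bag; and for every vertex, the bags containing it form a connected subtree. Here bags containing vertex 3 are not connected in the tree, so the decomposition is invalid.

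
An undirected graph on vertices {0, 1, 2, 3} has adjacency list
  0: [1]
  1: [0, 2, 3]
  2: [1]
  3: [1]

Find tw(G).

1

A width-1 tree decomposition is:
Bags: B1 = {1, 2}  B2 = {1, 3}  B3 = {0, 1}
Tree: B1–B2, B1–B3
Every bag has size at most 2, so the width is 2 − 1 = 1 and tw(G) ≤ 1. Any graph with an edge has treewidth ≥ 1, and G has the edge 2–1. Therefore the treewidth is 1.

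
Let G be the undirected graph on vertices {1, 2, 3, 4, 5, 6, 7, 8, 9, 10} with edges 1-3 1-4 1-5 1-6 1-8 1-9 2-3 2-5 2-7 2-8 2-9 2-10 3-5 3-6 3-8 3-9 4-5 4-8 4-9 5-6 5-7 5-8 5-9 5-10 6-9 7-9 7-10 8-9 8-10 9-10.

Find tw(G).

A width-4 tree decomposition is:
Bags: B1 = {2, 5, 8, 9, 10}  B2 = {2, 5, 7, 9, 10}  B3 = {2, 3, 5, 8, 9}  B4 = {1, 3, 5, 8, 9}  B5 = {1, 4, 5, 8, 9}  B6 = {1, 3, 5, 6, 9}
Tree: B1–B2, B1–B3, B3–B4, B4–B5, B4–B6
Every bag has size at most 5, so the width is 5 − 1 = 4 and tw(G) ≤ 4. For the lower bound, the 5 vertices {1, 3, 5, 8, 9} are pairwise adjacent, and any tree decomposition puts a clique entirely inside one bag — forcing width ≥ 4. Hence tw(G) = 4 exactly.

4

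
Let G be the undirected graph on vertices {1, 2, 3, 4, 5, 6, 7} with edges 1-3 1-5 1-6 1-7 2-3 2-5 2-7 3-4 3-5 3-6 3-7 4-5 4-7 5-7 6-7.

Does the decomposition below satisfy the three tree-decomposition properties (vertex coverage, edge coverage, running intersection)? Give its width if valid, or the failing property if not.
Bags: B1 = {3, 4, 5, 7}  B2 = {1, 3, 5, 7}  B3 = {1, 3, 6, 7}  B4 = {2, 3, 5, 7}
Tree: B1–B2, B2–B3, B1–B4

Yes; width 3.

Vertex coverage: the bags together contain {1, 2, 3, 4, 5, 6, 7}, the full vertex set. Edge coverage: each edge of G has both endpoints in at least one bag. Running intersection: for every vertex, the bags containing it form a connected subtree. All three properties hold, so this is a valid tree decomposition of width max|bag| − 1 = 3, and hence tw(G) ≤ 3.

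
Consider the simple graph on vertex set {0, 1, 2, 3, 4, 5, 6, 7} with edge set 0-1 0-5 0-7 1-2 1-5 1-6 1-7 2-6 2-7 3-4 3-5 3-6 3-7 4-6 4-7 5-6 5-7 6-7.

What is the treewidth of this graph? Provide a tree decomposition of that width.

Treewidth 3.
Bags: B1 = {1, 5, 6, 7}  B2 = {3, 5, 6, 7}  B3 = {1, 2, 6, 7}  B4 = {0, 1, 5, 7}  B5 = {3, 4, 6, 7}
Tree: B1–B2, B1–B3, B1–B4, B2–B5

Each bag holds 4 vertices, so the decomposition has width 3, which upper-bounds the treewidth. On the other hand G contains the 4-clique {0, 1, 5, 7}. A clique must lie in a single bag of any decomposition, so no decomposition can have width below 3. Hence tw(G) = 3 exactly.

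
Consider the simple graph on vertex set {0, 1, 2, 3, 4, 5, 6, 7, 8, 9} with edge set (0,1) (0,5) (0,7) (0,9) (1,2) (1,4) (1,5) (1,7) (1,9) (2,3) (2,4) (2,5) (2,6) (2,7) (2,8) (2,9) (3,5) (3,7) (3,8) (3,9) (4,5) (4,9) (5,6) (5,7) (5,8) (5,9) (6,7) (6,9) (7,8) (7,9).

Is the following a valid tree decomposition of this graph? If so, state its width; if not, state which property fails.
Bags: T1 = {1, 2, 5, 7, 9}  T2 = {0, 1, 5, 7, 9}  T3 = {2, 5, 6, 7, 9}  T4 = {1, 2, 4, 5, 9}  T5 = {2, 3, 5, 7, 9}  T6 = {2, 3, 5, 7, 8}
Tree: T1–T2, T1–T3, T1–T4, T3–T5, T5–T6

Yes; width 4.

Checking the three conditions: (i) the bags cover all of {0, 1, 2, 3, 4, 5, 6, 7, 8, 9}; (ii) for each edge, some bag contains both endpoints; (iii) the bags containing any fixed vertex form a subtree. All hold, so the decomposition is valid with width 5 − 1 = 4.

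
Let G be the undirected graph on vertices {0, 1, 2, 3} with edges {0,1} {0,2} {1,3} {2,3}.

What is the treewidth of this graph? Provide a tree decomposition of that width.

Treewidth 2.
Bags: B1 = {0, 1, 2}  B2 = {1, 2, 3}
Tree: B1–B2

Every bag has size at most 3, so the width is 3 − 1 = 2 and tw(G) ≤ 2. The edges 1–0–2–3–1 form a cycle, so G is not a tree and its treewidth is at least 2. Therefore the treewidth is 2.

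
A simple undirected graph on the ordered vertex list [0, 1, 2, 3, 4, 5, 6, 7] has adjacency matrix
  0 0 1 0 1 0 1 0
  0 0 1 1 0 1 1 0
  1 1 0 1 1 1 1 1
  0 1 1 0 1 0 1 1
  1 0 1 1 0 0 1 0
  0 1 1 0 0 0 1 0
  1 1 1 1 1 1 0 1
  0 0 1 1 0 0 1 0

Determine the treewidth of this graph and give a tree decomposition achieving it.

Every bag has size at most 4, so the width is 4 − 1 = 3 and tw(G) ≤ 3. Conversely, {0, 2, 4, 6} is a clique of size 4, and the vertices of any clique must share a bag in every tree decomposition; so some bag has ≥ 4 vertices and tw(G) ≥ 3. Therefore the treewidth is 3.

Treewidth 3.
One such decomposition:
Bags: B1 = {2, 3, 4, 6}  B2 = {1, 2, 3, 6}  B3 = {0, 2, 4, 6}  B4 = {2, 3, 6, 7}  B5 = {1, 2, 5, 6}
Tree: B1–B2, B1–B3, B2–B4, B2–B5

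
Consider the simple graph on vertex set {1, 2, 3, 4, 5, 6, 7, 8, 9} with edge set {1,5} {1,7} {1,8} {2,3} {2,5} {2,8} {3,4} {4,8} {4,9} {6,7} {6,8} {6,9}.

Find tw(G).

A width-3 tree decomposition is:
Bags: B1 = {3, 4, 6, 9}  B2 = {3, 4, 6, 8}  B3 = {2, 3, 6, 8}  B4 = {2, 6, 7, 8}  B5 = {1, 2, 7, 8}  B6 = {1, 2, 5, 7}
Tree: B1–B2, B2–B3, B3–B4, B4–B5, B5–B6
The largest bag has 4 vertices, giving width 3; this decomposition certifies tw(G) ≤ 3. For the lower bound: the 4 vertex sets {3,4,9}, {6}, {8}, {1,2,5,7} are disjoint, each induces a connected subgraph, and every pair is joined by at least one edge of G. Contracting each set to a single vertex therefore yields K_{4} as a minor, and since treewidth is minor-monotone, tw(G) ≥ tw(K_{4}) = 3. The upper and lower bounds meet at 3, so that is the treewidth.

3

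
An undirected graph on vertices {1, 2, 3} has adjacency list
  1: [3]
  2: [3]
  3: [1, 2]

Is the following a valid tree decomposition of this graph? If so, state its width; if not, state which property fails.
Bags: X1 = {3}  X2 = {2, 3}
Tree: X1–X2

No — vertex 1 appears in no bag.

A tree decomposition must satisfy three properties: every vertex lies in some bag; for every edge, both endpoints lie together in some bag; and for every vertex, the bags containing it form a connected subtree. Here vertex 1 appears in no bag, so the decomposition is invalid.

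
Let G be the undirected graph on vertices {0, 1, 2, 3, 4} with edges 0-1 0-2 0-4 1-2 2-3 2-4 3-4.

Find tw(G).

2

A width-2 tree decomposition is:
Bags: B1 = {0, 2, 4}  B2 = {0, 1, 2}  B3 = {2, 3, 4}
Tree: B1–B2, B1–B3
Each bag holds 3 vertices, so the decomposition has width 2, which upper-bounds the treewidth. For the lower bound, the 3 vertices {0, 1, 2} are pairwise adjacent, and any tree decomposition puts a clique entirely inside one bag — forcing width ≥ 2. Hence tw(G) = 2 exactly.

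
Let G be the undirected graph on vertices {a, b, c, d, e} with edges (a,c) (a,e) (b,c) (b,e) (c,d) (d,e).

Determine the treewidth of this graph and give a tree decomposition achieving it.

Treewidth 2.
Bags: B1 = {c, d, e}  B2 = {a, c, e}  B3 = {b, c, e}
Tree: B1–B2, B2–B3

Each bag holds 3 vertices, so the decomposition has width 2, which upper-bounds the treewidth. For the lower bound, G contains the cycle d–c–a–e–d, so G is not a forest; only forests have treewidth ≤ 1, hence tw(G) ≥ 2. The upper and lower bounds meet at 2, so that is the treewidth.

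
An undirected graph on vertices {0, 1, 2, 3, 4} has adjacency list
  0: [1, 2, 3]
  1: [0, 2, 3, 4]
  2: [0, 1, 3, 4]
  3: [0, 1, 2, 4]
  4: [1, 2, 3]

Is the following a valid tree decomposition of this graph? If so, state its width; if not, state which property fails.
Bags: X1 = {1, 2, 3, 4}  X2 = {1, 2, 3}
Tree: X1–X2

A tree decomposition must satisfy three properties: every vertex lies in some bag; for every edge, both endpoints lie together in some bag; and for every vertex, the bags containing it form a connected subtree. Here vertex 0 appears in no bag, so the decomposition is invalid.

No — vertex 0 appears in no bag.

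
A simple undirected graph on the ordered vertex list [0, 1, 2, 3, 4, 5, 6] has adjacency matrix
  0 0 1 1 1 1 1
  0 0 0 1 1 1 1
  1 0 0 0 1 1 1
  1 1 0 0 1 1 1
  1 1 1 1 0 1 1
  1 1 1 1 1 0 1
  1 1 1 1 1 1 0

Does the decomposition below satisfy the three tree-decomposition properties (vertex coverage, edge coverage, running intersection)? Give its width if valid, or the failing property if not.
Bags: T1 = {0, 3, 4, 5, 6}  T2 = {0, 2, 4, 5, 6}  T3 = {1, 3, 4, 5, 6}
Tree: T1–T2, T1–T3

Checking the three conditions: (i) the bags cover all of {0, 1, 2, 3, 4, 5, 6}; (ii) for each edge, some bag contains both endpoints; (iii) the bags containing any fixed vertex form a subtree. All hold, so the decomposition is valid with width 5 − 1 = 4.

Yes; width 4.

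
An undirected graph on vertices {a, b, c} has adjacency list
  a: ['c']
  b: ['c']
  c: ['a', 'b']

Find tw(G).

A width-1 tree decomposition is:
Bags: B1 = {a, c}  B2 = {b, c}
Tree: B1–B2
Each bag holds 2 vertices, so the decomposition has width 1, which upper-bounds the treewidth. Any graph with an edge has treewidth ≥ 1, and G has the edge a–c. The upper and lower bounds meet at 1, so that is the treewidth.

1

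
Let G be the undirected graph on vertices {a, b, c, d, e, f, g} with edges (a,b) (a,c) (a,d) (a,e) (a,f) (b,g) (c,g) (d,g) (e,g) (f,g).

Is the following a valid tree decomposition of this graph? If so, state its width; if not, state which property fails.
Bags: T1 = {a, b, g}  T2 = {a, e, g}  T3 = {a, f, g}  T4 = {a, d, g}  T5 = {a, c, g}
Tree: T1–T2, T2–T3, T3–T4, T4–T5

Yes; width 2.

Every vertex of G appears in some bag (union = {a, b, c, d, e, f, g}); every edge is covered by a bag; and for each vertex v the set of bags containing v is connected in the bag tree. The decomposition is therefore valid. The largest bag has 3 vertices, so the width is 2.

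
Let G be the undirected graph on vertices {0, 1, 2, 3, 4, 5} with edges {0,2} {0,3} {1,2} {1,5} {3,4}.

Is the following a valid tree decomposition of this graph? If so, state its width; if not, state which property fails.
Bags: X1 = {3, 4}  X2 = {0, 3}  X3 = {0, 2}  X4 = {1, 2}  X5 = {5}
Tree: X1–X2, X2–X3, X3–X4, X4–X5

No — edge (1,5) lies in no bag.

A tree decomposition must satisfy three properties: every vertex lies in some bag; for every edge, both endpoints lie together in some bag; and for every vertex, the bags containing it form a connected subtree. Here edge (1,5) lies in no bag, so the decomposition is invalid.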